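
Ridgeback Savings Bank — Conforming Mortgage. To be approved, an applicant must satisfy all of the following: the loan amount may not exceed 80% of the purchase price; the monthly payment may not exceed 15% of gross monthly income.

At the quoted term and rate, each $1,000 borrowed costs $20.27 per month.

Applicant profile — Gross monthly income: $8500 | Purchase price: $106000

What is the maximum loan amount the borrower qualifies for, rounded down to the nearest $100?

Payment cap: 15% × $8,500 = $1,275/month.
At $20.27 per $1,000, that supports 1,275/20.27 × 1,000 ≈ $62,900 → $62,900.
LTV cap: 80% × $106,000 = $84,800 → $84,800.
Binding constraint: payment-to-income.

$62,900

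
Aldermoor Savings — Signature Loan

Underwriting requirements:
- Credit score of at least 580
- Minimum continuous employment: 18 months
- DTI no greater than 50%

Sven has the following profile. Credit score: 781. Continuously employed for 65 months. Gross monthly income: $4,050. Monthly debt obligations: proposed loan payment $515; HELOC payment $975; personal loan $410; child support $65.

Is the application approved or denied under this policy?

Credit score 781 ≥ 580 (meets)
Employment 65 ≥ 18 months
Total monthly debts = (515 + 975 + 410 + 65) = 1,965. DTI = 1,965/4,050 = 48.5% ≤ 50%
All criteria satisfied.

Approved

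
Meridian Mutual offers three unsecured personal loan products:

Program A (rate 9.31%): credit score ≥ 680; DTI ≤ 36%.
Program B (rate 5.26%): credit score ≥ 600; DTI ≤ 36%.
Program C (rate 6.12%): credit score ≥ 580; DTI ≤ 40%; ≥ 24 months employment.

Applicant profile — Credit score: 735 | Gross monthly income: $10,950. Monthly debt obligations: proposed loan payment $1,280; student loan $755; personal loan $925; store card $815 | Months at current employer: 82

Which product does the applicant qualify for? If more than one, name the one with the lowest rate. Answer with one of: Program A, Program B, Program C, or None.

Total debts = (1,280 + 755 + 925 + 815) = 3,775; DTI = 3,775/10,950 = 34.5%.
Program A: score 735 ≥ 680; DTI 34.5% ≤ 36% → qualifies.
Program B: score 735 ≥ 600; DTI 34.5% ≤ 36% → qualifies.
Program C: score 735 ≥ 580; DTI 34.5% ≤ 40%; employment 82 ≥ 24 mo → qualifies.
Qualifying: Program A, Program B, Program C. Lowest rate is 5.26% → Program B.

Program B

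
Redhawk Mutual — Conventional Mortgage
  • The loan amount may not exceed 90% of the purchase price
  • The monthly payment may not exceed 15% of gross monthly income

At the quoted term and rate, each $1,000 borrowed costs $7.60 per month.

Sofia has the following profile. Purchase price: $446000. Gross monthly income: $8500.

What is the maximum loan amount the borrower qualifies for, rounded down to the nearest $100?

Payment cap: 15% × $8,500 = $1,275/month.
At $7.60 per $1,000, that supports 1,275/7.60 × 1,000 ≈ $167,763 → $167,700.
LTV cap: 90% × $446,000 = $401,400 → $401,400.
Binding constraint: payment-to-income.

$167,700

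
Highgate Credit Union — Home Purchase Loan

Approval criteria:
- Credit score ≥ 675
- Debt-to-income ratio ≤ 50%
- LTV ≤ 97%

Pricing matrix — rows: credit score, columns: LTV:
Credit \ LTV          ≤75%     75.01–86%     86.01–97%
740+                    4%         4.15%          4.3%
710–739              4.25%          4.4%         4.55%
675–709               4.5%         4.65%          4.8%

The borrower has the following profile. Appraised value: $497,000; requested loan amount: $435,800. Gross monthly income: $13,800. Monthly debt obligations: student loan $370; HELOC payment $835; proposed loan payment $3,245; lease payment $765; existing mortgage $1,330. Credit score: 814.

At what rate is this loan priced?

Credit score 814 ≥ 675; Total monthly debts = (370 + 835 + 3,245 + 765 + 1,330) = 6,545. DTI: 6,545 ÷ 13,800 = 47.4%, within the 50% cap
LTV = 435,800/497,000 = 87.7% ≤ 97%
Credit 814 → row 740+; LTV 87.7% → column 86.01–97%. Grid cell → 4.3%.

4.3%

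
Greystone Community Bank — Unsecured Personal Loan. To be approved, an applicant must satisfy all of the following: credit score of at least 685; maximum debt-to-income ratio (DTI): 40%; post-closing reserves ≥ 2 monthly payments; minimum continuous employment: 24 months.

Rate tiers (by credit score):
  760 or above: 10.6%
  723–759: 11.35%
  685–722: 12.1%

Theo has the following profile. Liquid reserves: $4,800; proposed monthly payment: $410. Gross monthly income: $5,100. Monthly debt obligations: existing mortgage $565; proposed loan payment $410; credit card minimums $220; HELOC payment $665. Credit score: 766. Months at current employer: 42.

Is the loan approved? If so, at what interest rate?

Credit score 766 ≥ 685 (meets minimum)
Employment 42 ≥ 24 months
Total monthly debts = (565 + 410 + 220 + 665) = 1,860. DTI: 1,860 ÷ 5,100 = 36.5%, within the 40% cap
Reserves = 4,800/410 = 11.7 months ≥ 2
All requirements met. Score 766 falls in the 760 or above tier → 10.6%.

Approved at 10.6%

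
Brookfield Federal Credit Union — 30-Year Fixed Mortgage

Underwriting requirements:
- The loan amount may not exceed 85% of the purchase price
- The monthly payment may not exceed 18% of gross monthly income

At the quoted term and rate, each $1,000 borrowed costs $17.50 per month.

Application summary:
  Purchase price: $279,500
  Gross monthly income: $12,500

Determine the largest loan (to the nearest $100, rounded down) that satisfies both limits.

Payment cap: 18% × $12,500 = $2,250/month.
At $17.50 per $1,000, that supports 2,250/17.50 × 1,000 ≈ $128,571 → $128,500.
LTV cap: 85% × $279,500 = $237,575 → $237,500.
Binding constraint: payment-to-income.

$128,500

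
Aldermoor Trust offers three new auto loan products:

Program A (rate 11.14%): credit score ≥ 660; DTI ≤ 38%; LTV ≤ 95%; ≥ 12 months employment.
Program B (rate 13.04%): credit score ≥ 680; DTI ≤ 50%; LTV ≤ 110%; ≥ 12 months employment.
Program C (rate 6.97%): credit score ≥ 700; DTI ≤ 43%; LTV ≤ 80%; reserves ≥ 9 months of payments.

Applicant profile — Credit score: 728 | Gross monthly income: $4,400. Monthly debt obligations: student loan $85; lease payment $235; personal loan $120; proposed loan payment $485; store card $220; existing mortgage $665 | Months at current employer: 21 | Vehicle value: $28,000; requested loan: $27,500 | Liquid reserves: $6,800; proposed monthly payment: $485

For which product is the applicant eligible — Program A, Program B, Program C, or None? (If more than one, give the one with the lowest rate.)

Program B

Total debts = (85 + 235 + 120 + 485 + 220 + 665) = 1,810; DTI = 1,810/4,400 = 41.1%.
LTV = 27,500/28,000 = 98.2%.
Reserves = 6,800/485 = 14.0 months.
Program A: score 728 ≥ 660; DTI 41.1% > 38%; LTV 98.2% > 95%; employment 21 ≥ 12 mo → does not qualify.
Program B: score 728 ≥ 680; DTI 41.1% ≤ 50%; LTV 98.2% ≤ 110%; employment 21 ≥ 12 mo → qualifies.
Program C: score 728 ≥ 700; DTI 41.1% ≤ 43%; LTV 98.2% > 80%; reserves 14.0 ≥ 9 mo → does not qualify.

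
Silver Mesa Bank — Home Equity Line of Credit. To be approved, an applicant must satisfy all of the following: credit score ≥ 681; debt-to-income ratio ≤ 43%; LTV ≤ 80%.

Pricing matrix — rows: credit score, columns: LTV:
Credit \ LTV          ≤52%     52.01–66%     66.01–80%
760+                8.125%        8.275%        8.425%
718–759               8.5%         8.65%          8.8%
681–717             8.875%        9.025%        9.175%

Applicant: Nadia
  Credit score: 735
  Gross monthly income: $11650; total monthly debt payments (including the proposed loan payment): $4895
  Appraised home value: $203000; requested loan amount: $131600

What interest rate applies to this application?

Credit score 735 ≥ 681; DTI: 4,895 ÷ 11,650 = 42%, within the 43% cap
Loan-to-value = 131,600/203,000 = 64.8% — pass (80% max)
Row: 735 falls in 718–759. Column: 64.8% falls in 52.01–66%. Rate = 8.65%.

8.65%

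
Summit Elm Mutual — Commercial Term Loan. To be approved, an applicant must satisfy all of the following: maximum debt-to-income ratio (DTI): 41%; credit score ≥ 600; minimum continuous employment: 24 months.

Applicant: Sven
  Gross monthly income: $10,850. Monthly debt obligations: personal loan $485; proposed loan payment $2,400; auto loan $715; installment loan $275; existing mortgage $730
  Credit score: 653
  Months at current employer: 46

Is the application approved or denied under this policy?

Total monthly debts = (485 + 2,400 + 715 + 275 + 730) = 4,605. DTI: 4,605 ÷ 10,850 = 42.4%, exceeds the 41% cap
Credit score 653 ≥ 600 (meets)
Employment 46 ≥ 24 months
Fails on DTI.

Denied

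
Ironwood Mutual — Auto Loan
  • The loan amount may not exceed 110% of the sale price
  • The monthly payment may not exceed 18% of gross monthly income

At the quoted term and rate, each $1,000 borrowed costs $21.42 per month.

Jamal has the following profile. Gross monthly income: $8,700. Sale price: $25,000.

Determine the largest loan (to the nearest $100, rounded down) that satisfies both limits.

Payment cap: 18% × $8,700 = $1,566/month.
At $21.42 per $1,000, that supports 1,566/21.42 × 1,000 ≈ $73,109 → $73,100.
LTV cap: 110% × $25,000 = $27,500 → $27,500.
Binding constraint: loan-to-value.

$27,500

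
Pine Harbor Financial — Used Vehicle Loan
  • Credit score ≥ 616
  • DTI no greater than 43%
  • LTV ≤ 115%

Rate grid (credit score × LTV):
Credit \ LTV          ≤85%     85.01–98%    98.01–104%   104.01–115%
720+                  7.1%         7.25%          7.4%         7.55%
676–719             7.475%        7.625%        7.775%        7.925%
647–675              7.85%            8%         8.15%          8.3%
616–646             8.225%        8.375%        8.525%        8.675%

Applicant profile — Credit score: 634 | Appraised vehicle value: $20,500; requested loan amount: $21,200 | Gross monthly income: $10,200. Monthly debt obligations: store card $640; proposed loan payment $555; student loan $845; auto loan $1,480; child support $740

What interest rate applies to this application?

Credit score 634 ≥ 616; Total monthly debts = (640 + 555 + 845 + 1,480 + 740) = 4,260. DTI: 4,260 ÷ 10,200 = 41.8%, within the 43% cap
LTV: 21,200 ÷ 20,500 = 103.4%, within 115% cap
Credit 634 → row 616–646; LTV 103.4% → column 98.01–104%. Grid cell → 8.525%.

8.525%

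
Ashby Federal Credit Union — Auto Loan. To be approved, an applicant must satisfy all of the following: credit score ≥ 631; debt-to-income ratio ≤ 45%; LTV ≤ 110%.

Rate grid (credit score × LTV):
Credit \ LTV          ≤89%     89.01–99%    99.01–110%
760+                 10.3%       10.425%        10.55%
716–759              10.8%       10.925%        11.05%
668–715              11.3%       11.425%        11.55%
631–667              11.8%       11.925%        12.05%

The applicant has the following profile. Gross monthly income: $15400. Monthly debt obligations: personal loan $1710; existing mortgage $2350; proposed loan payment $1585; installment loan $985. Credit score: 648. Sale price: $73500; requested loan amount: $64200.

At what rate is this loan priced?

11.8%

Credit score 648 ≥ 631; Total monthly debts = (1,710 + 2,350 + 1,585 + 985) = 6,630. DTI: 6,630 ÷ 15,400 = 43.1%, within the 45% cap
LTV = 64,200/73,500 = 87.3% ≤ 110%
Row: 648 falls in 631–667. Column: 87.3% falls in ≤89%. Rate = 11.8%.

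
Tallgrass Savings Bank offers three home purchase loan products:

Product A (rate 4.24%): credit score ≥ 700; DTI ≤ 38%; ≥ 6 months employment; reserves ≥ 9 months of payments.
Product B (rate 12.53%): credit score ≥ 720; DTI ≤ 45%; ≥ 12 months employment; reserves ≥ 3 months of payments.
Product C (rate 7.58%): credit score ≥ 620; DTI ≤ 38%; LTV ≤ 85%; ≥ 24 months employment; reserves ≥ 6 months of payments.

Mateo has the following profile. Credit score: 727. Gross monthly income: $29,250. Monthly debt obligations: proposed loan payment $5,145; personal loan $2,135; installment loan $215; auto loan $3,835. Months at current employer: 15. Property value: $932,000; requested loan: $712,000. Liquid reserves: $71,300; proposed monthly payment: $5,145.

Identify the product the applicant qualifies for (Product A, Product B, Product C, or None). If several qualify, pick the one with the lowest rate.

Total debts = (5,145 + 2,135 + 215 + 3,835) = 11,330; DTI = 11,330/29,250 = 38.7%.
LTV = 712,000/932,000 = 76.4%.
Reserves = 71,300/5,145 = 13.9 months.
Product A: score 727 ≥ 700; DTI 38.7% > 38%; employment 15 ≥ 6 mo; reserves 13.9 ≥ 9 mo → does not qualify.
Product B: score 727 ≥ 720; DTI 38.7% ≤ 45%; employment 15 ≥ 12 mo; reserves 13.9 ≥ 3 mo → qualifies.
Product C: score 727 ≥ 620; DTI 38.7% > 38%; LTV 76.4% ≤ 85%; employment 15 < 24 mo; reserves 13.9 ≥ 6 mo → does not qualify.

Product B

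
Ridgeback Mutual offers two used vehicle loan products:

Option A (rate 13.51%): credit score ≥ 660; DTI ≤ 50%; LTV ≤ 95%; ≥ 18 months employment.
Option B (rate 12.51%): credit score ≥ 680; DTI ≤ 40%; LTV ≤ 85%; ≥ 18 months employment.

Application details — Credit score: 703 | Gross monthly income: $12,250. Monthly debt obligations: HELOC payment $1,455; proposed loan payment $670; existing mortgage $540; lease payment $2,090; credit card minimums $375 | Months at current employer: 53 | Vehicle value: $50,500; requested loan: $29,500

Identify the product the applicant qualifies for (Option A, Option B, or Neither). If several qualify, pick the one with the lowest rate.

Option A

Total debts = (1,455 + 670 + 540 + 2,090 + 375) = 5,130; DTI = 5,130/12,250 = 41.9%.
LTV = 29,500/50,500 = 58.4%.
Option A: score 703 ≥ 660; DTI 41.9% ≤ 50%; LTV 58.4% ≤ 95%; employment 53 ≥ 18 mo → qualifies.
Option B: score 703 ≥ 680; DTI 41.9% > 40%; LTV 58.4% ≤ 85%; employment 53 ≥ 18 mo → does not qualify.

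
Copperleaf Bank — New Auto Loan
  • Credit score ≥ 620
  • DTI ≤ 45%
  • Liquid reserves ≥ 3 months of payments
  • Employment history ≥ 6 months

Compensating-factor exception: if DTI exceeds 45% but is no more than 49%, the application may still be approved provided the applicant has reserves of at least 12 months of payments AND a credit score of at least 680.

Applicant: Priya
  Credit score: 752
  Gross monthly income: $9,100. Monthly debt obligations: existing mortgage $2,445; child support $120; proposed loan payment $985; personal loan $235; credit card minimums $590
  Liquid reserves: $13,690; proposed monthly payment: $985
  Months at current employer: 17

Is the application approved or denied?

Approved

Credit score 752 ≥ 620 (meets base)
Total debts = (2,445 + 120 + 985 + 235 + 590) = 4,375. DTI: 4,375 ÷ 9,100 = 48.1%, over the 45% base limit.
Reserves: 13,690 ÷ 985 = 13.9 months (meets 3-month minimum)
Employment 17 ≥ 6 months
48.1% falls in the override range (45%–49%), so the compensating-factor test applies.
Reserves 13.9 ≥ 12 months; credit score 752 ≥ 680.
Both override conditions satisfied; DTI exception granted.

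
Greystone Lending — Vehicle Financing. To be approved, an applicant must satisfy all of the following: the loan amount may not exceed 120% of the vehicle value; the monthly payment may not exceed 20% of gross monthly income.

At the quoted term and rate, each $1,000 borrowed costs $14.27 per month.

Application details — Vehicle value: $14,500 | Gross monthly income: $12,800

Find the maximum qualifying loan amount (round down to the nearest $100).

Payment cap: 20% × $12,800 = $2,560/month.
At $14.27 per $1,000, that supports 2,560/14.27 × 1,000 ≈ $179,397 → $179,300.
LTV cap: 120% × $14,500 = $17,400 → $17,400.
Binding constraint: loan-to-value.

$17,400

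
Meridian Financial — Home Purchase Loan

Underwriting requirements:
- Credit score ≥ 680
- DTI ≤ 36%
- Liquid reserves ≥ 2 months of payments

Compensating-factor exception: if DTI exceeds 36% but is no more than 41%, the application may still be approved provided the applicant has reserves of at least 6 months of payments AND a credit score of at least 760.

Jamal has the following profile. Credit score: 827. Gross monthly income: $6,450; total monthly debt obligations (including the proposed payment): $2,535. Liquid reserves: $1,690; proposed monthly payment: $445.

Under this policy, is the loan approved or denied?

Denied

Credit score 827 ≥ 680 (meets base)
DTI = 2,535/6,450 = 39.3% > 36% — standard DTI limit exceeded.
Reserves: 1,690 ÷ 445 = 3.8 months (meets 2-month minimum)
39.3% falls in the override range (36%–41%), so the compensating-factor test applies.
Reserves 3.8 < 6 months; credit score 827 ≥ 760.
Compensating-factor requirement not fully met.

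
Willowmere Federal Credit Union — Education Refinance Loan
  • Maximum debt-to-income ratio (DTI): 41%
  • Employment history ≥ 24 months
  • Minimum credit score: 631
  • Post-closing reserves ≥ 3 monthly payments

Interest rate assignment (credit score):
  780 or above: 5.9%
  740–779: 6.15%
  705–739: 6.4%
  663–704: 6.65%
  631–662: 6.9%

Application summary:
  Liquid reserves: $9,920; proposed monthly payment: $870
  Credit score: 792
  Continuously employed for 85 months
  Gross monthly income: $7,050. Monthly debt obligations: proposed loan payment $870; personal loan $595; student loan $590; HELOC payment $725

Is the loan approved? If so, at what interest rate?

Approved at 5.9%

Credit score 792 ≥ 631 (meets minimum)
Total monthly debts = (870 + 595 + 590 + 725) = 2,780. Debt-to-income = 2,780/7,050 = 39.4% — meets 41% limit
Reserves: 9,920 ÷ 870 = 11.4 months (meets 3-month minimum)
Employment 85 ≥ 24 months
All requirements met. Score 792 falls in the 780 or above tier → 5.9%.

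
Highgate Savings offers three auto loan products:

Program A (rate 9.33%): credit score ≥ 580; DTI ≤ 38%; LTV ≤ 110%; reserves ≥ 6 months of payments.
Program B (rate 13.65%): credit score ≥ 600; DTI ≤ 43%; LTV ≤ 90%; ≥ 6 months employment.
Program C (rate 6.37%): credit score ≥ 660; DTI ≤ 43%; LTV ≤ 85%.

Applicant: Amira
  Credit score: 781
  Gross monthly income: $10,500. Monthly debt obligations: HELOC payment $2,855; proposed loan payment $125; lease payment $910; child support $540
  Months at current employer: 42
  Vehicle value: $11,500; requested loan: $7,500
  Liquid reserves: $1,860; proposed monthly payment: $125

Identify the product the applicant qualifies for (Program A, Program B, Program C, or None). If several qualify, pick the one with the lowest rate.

Total debts = (2,855 + 125 + 910 + 540) = 4,430; DTI = 4,430/10,500 = 42.2%.
LTV = 7,500/11,500 = 65.2%.
Reserves = 1,860/125 = 14.9 months.
Program A: score 781 ≥ 580; DTI 42.2% > 38%; LTV 65.2% ≤ 110%; reserves 14.9 ≥ 6 mo → does not qualify.
Program B: score 781 ≥ 600; DTI 42.2% ≤ 43%; LTV 65.2% ≤ 90%; employment 42 ≥ 6 mo → qualifies.
Program C: score 781 ≥ 660; DTI 42.2% ≤ 43%; LTV 65.2% ≤ 85% → qualifies.
Qualifying: Program B, Program C. Lowest rate is 6.37% → Program C.

Program C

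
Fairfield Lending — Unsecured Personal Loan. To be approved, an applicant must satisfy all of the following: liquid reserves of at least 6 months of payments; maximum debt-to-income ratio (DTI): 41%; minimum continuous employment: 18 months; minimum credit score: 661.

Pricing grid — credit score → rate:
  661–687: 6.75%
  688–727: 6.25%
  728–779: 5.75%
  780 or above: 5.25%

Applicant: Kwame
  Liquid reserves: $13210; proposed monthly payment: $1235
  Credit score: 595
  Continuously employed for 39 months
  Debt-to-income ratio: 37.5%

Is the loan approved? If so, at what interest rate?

Denied

Credit score 595 < 661 (below minimum)
DTI 37.5% is within the 41% limit
Employment 39 ≥ 18 months
Reserves: 13,210 ÷ 1,235 = 10.7 months (meets 6-month minimum)
Not all requirements met → denied.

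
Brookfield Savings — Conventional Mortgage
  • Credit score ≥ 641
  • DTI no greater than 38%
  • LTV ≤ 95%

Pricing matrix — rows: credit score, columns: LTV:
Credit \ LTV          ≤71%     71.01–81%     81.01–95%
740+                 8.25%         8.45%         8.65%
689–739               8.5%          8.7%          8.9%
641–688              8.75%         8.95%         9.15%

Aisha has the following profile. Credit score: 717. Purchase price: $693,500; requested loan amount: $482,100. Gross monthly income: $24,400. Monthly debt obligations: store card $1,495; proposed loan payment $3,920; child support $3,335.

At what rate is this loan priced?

Credit score 717 ≥ 641; Total monthly debts = (1,495 + 3,920 + 3,335) = 8,750. DTI: 8,750 ÷ 24,400 = 35.9%, within the 38% cap
Loan-to-value = 482,100/693,500 = 69.5% — pass (95% max)
Credit 717 → row 689–739; LTV 69.5% → column ≤71%. Grid cell → 8.5%.

8.5%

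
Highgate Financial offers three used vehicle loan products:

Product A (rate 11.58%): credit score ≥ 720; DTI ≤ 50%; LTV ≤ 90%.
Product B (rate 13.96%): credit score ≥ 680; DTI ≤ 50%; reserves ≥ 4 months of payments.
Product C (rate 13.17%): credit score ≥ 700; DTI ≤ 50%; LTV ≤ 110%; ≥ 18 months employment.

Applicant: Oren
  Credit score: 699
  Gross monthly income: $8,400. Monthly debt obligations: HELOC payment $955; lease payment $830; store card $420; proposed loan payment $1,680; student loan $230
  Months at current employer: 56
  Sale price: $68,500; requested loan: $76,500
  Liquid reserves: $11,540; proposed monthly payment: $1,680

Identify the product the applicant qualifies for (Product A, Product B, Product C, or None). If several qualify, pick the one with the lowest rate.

Product B

Total debts = (955 + 830 + 420 + 1,680 + 230) = 4,115; DTI = 4,115/8,400 = 49%.
LTV = 76,500/68,500 = 111.7%.
Reserves = 11,540/1,680 = 6.9 months.
Product A: score 699 < 720; DTI 49% ≤ 50%; LTV 111.7% > 90% → does not qualify.
Product B: score 699 ≥ 680; DTI 49% ≤ 50%; reserves 6.9 ≥ 4 mo → qualifies.
Product C: score 699 < 700; DTI 49% ≤ 50%; LTV 111.7% > 110%; employment 56 ≥ 18 mo → does not qualify.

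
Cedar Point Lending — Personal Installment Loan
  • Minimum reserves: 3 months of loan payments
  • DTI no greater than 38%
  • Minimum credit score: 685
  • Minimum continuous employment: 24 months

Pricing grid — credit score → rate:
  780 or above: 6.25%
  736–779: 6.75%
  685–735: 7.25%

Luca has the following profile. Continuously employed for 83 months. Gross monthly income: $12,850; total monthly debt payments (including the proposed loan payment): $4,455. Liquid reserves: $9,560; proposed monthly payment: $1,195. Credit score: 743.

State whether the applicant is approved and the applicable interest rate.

Credit score 743 ≥ 685 (meets minimum)
Reserves: 9,560 ÷ 1,195 = 8.0 months (meets 3-month minimum)
Debt-to-income = 4,455/12,850 = 34.7% — meets 38% limit
Employment 83 ≥ 24 months
All requirements met. Score 743 falls in the 736–779 tier → 6.75%.

Approved at 6.75%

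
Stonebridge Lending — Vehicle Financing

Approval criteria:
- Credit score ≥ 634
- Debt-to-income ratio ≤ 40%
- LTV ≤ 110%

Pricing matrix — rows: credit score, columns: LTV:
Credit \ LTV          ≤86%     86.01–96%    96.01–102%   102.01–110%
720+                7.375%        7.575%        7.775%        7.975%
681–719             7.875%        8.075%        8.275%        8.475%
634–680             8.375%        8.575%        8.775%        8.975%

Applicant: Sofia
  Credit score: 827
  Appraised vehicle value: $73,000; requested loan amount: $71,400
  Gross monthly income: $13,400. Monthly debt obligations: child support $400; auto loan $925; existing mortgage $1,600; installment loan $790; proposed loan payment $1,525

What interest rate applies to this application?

Credit score 827 ≥ 634; Total monthly debts = (400 + 925 + 1,600 + 790 + 1,525) = 5,240. Debt-to-income = 5,240/13,400 = 39.1% — meets 40% limit
Loan-to-value = 71,400/73,000 = 97.8% — pass (110% max)
Credit 827 → row 720+; LTV 97.8% → column 96.01–102%. Grid cell → 7.775%.

7.775%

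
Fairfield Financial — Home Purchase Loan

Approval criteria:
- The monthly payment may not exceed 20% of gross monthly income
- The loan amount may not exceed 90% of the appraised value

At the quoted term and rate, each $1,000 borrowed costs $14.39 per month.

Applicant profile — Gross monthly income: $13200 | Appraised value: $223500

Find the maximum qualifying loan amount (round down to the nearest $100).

$183,400

Payment cap: 20% × $13,200 = $2,640/month.
At $14.39 per $1,000, that supports 2,640/14.39 × 1,000 ≈ $183,460 → $183,400.
LTV cap: 90% × $223,500 = $201,150 → $201,100.
Binding constraint: payment-to-income.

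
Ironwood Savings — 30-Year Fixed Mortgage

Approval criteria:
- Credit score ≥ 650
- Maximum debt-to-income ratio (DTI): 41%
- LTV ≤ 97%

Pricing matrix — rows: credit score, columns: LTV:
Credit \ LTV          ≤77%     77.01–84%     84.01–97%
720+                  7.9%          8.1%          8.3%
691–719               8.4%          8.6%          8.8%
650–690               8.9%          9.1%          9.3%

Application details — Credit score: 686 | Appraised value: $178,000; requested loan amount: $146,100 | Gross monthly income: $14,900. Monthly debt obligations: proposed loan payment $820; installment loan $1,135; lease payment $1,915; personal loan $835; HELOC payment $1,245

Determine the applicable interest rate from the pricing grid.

Credit score 686 ≥ 650; Total monthly debts = (820 + 1,135 + 1,915 + 835 + 1,245) = 5,950. DTI: 5,950 ÷ 14,900 = 39.9%, within the 41% cap
LTV: 146,100 ÷ 178,000 = 82.1%, within 97% cap
Score 686 is in the 650–690 band; LTV 82.1% is in the 77.01–84% band → 9.1%.

9.1%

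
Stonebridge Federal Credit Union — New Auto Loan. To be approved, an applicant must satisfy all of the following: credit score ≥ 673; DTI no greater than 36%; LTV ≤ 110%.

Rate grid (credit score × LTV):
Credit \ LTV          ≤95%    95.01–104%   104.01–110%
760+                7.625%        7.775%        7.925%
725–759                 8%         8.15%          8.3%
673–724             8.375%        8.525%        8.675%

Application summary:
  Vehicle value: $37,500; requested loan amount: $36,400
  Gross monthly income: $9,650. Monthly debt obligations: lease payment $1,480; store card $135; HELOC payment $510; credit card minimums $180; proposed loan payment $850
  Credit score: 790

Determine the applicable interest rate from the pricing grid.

7.775%

Credit score 790 ≥ 673; Total monthly debts = (1,480 + 135 + 510 + 180 + 850) = 3,155. Debt-to-income = 3,155/9,650 = 32.7% — meets 36% limit
LTV: 36,400 ÷ 37,500 = 97.1%, within 110% cap
Score 790 is in the 760+ band; LTV 97.1% is in the 95.01–104% band → 7.775%.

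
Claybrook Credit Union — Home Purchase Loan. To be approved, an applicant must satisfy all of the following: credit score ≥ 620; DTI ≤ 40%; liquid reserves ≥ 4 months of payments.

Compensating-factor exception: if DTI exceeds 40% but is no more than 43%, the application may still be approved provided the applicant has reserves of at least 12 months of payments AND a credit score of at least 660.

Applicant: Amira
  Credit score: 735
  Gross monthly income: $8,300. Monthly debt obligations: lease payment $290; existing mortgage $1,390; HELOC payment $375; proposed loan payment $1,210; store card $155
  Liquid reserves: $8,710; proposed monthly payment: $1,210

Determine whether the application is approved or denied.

Denied

Credit score 735 ≥ 620 (meets base)
Total debts = (290 + 1,390 + 375 + 1,210 + 155) = 3,420. DTI: 3,420 ÷ 8,300 = 41.2%, over the 40% base limit.
Reserves = 8,710/1,210 = 7.2 months ≥ 4
41.2% falls in the override range (40%–43%), so the compensating-factor test applies.
Override check — reserves: 7.2 mo (short of 12); score: 735 (ok).
Override conditions not both satisfied; exception does not apply.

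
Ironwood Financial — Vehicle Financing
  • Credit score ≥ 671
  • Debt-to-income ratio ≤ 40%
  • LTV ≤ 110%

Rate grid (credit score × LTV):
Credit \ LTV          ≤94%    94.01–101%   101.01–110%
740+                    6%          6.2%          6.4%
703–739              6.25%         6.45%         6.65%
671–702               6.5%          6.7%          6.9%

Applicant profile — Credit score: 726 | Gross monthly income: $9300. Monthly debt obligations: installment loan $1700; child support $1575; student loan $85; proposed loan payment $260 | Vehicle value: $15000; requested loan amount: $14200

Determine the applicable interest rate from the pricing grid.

Credit score 726 ≥ 671; Total monthly debts = (1,700 + 1,575 + 85 + 260) = 3,620. DTI = 3,620/9,300 = 38.9% ≤ 40%
LTV = 14,200/15,000 = 94.7% ≤ 110%
Row: 726 falls in 703–739. Column: 94.7% falls in 94.01–101%. Rate = 6.45%.

6.45%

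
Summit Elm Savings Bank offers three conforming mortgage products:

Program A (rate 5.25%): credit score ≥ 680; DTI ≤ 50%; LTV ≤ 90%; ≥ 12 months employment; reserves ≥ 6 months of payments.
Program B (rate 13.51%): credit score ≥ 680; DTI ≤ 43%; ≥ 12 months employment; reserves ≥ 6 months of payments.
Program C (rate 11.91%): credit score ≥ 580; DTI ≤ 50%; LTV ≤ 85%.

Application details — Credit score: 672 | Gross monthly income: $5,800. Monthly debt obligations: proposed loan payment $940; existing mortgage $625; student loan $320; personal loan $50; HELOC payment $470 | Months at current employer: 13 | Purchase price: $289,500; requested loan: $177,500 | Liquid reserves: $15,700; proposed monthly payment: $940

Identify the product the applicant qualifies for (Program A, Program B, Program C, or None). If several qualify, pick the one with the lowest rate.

Total debts = (940 + 625 + 320 + 50 + 470) = 2,405; DTI = 2,405/5,800 = 41.5%.
LTV = 177,500/289,500 = 61.3%.
Reserves = 15,700/940 = 16.7 months.
Program A: score 672 < 680; DTI 41.5% ≤ 50%; LTV 61.3% ≤ 90%; employment 13 ≥ 12 mo; reserves 16.7 ≥ 6 mo → does not qualify.
Program B: score 672 < 680; DTI 41.5% ≤ 43%; employment 13 ≥ 12 mo; reserves 16.7 ≥ 6 mo → does not qualify.
Program C: score 672 ≥ 580; DTI 41.5% ≤ 50%; LTV 61.3% ≤ 85% → qualifies.

Program C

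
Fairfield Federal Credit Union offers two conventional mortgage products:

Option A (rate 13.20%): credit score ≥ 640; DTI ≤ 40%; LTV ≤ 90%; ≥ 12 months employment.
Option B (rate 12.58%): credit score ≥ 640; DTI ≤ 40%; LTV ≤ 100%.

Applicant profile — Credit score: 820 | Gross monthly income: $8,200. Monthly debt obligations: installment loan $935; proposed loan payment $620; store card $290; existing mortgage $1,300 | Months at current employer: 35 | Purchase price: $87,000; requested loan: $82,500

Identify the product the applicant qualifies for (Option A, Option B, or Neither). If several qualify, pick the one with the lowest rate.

Option B

Total debts = (935 + 620 + 290 + 1,300) = 3,145; DTI = 3,145/8,200 = 38.4%.
LTV = 82,500/87,000 = 94.8%.
Option A: score 820 ≥ 640; DTI 38.4% ≤ 40%; LTV 94.8% > 90%; employment 35 ≥ 12 mo → does not qualify.
Option B: score 820 ≥ 640; DTI 38.4% ≤ 40%; LTV 94.8% ≤ 100% → qualifies.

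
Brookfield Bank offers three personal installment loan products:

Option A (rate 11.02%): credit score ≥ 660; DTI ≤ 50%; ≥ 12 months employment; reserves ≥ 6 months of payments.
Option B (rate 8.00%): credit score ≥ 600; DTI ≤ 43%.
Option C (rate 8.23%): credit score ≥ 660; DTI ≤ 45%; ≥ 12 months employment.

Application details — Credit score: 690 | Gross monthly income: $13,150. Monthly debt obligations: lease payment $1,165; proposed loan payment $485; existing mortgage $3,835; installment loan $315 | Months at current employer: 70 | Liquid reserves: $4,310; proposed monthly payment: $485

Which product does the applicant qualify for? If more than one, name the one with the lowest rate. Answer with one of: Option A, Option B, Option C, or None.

Option C

Total debts = (1,165 + 485 + 3,835 + 315) = 5,800; DTI = 5,800/13,150 = 44.1%.
Reserves = 4,310/485 = 8.9 months.
Option A: score 690 ≥ 660; DTI 44.1% ≤ 50%; employment 70 ≥ 12 mo; reserves 8.9 ≥ 6 mo → qualifies.
Option B: score 690 ≥ 600; DTI 44.1% > 43% → does not qualify.
Option C: score 690 ≥ 660; DTI 44.1% ≤ 45%; employment 70 ≥ 12 mo → qualifies.
Qualifying: Option A, Option C. Lowest rate is 8.23% → Option C.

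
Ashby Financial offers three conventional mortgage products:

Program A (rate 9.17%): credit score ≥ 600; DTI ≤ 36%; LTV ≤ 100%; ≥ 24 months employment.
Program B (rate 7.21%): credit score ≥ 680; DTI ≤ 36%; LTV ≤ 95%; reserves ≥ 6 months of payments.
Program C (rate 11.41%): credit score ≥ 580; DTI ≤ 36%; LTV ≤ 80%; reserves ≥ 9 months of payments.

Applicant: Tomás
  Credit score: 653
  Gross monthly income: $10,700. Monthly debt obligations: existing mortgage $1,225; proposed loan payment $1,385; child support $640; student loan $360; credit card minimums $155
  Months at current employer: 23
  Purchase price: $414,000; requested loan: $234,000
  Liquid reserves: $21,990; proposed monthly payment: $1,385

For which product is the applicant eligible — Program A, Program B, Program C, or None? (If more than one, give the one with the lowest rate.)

Total debts = (1,225 + 1,385 + 640 + 360 + 155) = 3,765; DTI = 3,765/10,700 = 35.2%.
LTV = 234,000/414,000 = 56.5%.
Reserves = 21,990/1,385 = 15.9 months.
Program A: score 653 ≥ 600; DTI 35.2% ≤ 36%; LTV 56.5% ≤ 100%; employment 23 < 24 mo → does not qualify.
Program B: score 653 < 680; DTI 35.2% ≤ 36%; LTV 56.5% ≤ 95%; reserves 15.9 ≥ 6 mo → does not qualify.
Program C: score 653 ≥ 580; DTI 35.2% ≤ 36%; LTV 56.5% ≤ 80%; reserves 15.9 ≥ 9 mo → qualifies.

Program C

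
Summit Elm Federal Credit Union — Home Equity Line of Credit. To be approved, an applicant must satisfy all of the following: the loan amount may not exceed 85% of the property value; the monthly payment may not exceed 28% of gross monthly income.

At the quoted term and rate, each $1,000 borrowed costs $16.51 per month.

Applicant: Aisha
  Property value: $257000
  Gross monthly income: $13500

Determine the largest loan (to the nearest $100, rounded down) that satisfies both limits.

$218,400

Payment cap: 28% × $13,500 = $3,780/month.
At $16.51 per $1,000, that supports 3,780/16.51 × 1,000 ≈ $228,952 → $228,900.
LTV cap: 85% × $257,000 = $218,450 → $218,400.
Binding constraint: loan-to-value.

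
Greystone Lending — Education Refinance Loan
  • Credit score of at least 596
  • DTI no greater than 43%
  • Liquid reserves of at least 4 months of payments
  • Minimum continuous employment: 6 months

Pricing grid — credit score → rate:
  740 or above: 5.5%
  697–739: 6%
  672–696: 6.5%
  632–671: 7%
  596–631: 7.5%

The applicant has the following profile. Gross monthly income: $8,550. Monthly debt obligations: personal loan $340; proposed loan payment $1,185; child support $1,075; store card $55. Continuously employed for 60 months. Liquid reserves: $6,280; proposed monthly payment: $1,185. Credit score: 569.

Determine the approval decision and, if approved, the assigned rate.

Denied

Credit score 569 < 596 (below minimum)
Employment 60 ≥ 6 months
Reserves: 6,280 ÷ 1,185 = 5.3 months (meets 4-month minimum)
Total monthly debts = (340 + 1,185 + 1,075 + 55) = 2,655. DTI: 2,655 ÷ 8,550 = 31.1%, within the 43% cap
Not all requirements met → denied.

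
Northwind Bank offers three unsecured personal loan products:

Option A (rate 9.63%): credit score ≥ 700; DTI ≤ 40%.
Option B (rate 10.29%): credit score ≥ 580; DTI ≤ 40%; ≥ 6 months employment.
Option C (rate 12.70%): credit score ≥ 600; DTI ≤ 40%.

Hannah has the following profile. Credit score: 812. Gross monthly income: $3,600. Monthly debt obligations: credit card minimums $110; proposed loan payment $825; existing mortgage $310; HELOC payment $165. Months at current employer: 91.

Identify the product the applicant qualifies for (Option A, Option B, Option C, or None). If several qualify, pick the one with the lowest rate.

Total debts = (110 + 825 + 310 + 165) = 1,410; DTI = 1,410/3,600 = 39.2%.
Option A: score 812 ≥ 700; DTI 39.2% ≤ 40% → qualifies.
Option B: score 812 ≥ 580; DTI 39.2% ≤ 40%; employment 91 ≥ 6 mo → qualifies.
Option C: score 812 ≥ 600; DTI 39.2% ≤ 40% → qualifies.
Qualifying: Option A, Option B, Option C. Lowest rate is 9.63% → Option A.

Option A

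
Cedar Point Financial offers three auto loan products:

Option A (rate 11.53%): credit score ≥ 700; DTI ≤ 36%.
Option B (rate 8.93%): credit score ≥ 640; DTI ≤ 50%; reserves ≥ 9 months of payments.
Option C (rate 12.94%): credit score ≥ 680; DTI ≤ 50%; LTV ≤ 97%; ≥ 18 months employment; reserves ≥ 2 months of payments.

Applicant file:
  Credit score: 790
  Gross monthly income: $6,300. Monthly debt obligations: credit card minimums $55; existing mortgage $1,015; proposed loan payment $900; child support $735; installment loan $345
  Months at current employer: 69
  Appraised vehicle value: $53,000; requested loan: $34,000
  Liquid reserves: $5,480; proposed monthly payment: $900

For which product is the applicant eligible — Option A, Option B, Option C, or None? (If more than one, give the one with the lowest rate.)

Option C

Total debts = (55 + 1,015 + 900 + 735 + 345) = 3,050; DTI = 3,050/6,300 = 48.4%.
LTV = 34,000/53,000 = 64.2%.
Reserves = 5,480/900 = 6.1 months.
Option A: score 790 ≥ 700; DTI 48.4% > 36% → does not qualify.
Option B: score 790 ≥ 640; DTI 48.4% ≤ 50%; reserves 6.1 < 9 mo → does not qualify.
Option C: score 790 ≥ 680; DTI 48.4% ≤ 50%; LTV 64.2% ≤ 97%; employment 69 ≥ 18 mo; reserves 6.1 ≥ 2 mo → qualifies.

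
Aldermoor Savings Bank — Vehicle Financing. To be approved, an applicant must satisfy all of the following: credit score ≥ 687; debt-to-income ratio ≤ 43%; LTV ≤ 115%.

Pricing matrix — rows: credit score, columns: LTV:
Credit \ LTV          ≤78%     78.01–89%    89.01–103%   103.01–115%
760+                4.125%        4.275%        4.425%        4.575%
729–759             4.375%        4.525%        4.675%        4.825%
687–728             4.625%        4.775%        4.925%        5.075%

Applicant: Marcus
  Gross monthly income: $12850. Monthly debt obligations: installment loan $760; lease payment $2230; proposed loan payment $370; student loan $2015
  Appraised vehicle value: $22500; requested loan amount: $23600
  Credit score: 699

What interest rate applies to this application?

Credit score 699 ≥ 687; Total monthly debts = (760 + 2,230 + 370 + 2,015) = 5,375. DTI = 5,375/12,850 = 41.8% ≤ 43%
LTV: 23,600 ÷ 22,500 = 104.9%, within 115% cap
Row: 699 falls in 687–728. Column: 104.9% falls in 103.01–115%. Rate = 5.075%.

5.075%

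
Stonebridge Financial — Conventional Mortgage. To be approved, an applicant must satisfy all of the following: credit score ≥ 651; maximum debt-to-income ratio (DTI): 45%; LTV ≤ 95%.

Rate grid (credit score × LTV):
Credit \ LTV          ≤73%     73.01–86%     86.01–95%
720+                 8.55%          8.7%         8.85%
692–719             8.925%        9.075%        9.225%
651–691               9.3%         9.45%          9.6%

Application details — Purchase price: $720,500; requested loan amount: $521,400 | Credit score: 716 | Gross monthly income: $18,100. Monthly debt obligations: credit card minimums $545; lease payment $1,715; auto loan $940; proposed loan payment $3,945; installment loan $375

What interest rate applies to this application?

8.925%

Credit score 716 ≥ 651; Total monthly debts = (545 + 1,715 + 940 + 3,945 + 375) = 7,520. DTI: 7,520 ÷ 18,100 = 41.5%, within the 45% cap
LTV: 521,400 ÷ 720,500 = 72.4%, within 95% cap
Score 716 is in the 692–719 band; LTV 72.4% is in the ≤73% band → 8.925%.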